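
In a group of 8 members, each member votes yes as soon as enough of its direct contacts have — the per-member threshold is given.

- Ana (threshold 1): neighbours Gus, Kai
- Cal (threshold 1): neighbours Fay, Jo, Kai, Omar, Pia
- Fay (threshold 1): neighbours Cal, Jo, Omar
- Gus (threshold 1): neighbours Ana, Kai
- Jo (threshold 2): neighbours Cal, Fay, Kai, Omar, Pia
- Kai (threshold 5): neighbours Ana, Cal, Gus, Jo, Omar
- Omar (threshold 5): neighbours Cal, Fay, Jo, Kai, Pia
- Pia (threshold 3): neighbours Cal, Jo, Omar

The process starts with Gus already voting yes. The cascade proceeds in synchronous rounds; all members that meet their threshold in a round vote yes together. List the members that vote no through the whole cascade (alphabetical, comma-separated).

Round 1 — Gus votes yes (initial).
Round 2 — checking thresholds:
  Ana: 1 of 2 neighbours ≥ 1, votes yes.
  Kai: 1 of 5 neighbours < 5, below threshold.
Round 3 — no new yes votes; cascade stops.

Cal, Fay, Jo, Kai, Omar, Pia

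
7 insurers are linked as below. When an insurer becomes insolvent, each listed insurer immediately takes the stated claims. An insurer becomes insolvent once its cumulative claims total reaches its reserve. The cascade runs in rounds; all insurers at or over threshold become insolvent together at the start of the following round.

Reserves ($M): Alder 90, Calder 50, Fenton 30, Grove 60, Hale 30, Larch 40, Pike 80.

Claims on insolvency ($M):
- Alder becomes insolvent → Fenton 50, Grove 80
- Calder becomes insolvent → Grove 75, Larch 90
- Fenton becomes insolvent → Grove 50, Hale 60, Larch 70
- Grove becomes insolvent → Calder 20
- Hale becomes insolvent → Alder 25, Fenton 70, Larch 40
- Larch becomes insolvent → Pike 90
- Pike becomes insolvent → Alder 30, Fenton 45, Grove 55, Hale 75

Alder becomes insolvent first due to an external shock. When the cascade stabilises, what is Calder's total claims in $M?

Round 1 — Alder becomes insolvent (initial).
  Fenton: +50 → 50 ≥ 30
  Grove: +80 → 80 ≥ 60
Round 2 — Fenton, Grove become insolvent.
  Calder: +20 → 20 < 50
  Hale: +60 → 60 ≥ 30
  Larch: +70 → 70 ≥ 40
Round 3 — Hale, Larch become insolvent.
  Pike: +90 → 90 ≥ 80
Round 4 — Pike becomes insolvent.
No further insolvencies.

20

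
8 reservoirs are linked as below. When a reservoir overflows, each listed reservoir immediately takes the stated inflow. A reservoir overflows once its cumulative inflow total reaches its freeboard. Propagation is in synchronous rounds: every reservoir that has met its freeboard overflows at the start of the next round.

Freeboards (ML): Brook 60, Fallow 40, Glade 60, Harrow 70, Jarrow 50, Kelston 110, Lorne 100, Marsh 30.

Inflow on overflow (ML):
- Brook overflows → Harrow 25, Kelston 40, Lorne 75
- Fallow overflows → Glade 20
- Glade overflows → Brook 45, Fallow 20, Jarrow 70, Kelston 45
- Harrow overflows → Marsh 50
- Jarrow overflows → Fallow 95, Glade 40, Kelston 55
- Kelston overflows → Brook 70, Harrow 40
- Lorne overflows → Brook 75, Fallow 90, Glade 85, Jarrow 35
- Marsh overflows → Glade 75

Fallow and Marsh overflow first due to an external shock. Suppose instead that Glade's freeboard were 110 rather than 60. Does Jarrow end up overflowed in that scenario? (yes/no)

no

With Glade's freeboard at 110:
Round 1 — Fallow, Marsh overflow (initial).
  Glade: +20+75 → 95 < 110
No further overflows.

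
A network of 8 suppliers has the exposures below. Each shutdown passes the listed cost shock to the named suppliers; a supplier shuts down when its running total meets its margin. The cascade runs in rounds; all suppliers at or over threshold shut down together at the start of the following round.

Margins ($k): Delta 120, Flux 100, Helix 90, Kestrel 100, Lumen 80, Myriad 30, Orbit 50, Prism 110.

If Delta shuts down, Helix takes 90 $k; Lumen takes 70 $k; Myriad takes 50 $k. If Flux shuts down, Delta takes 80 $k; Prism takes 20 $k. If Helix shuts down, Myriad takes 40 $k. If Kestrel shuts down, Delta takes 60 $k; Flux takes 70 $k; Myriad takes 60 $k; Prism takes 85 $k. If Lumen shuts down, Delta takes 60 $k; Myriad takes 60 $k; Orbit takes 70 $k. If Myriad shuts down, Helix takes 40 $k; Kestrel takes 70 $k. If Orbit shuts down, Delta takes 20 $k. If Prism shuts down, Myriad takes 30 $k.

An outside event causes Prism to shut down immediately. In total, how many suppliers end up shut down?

Round 1 — Prism shuts down (initial).
  Myriad: +30 → 30 ≥ 30
Round 2 — Myriad shuts down.
  Helix: +40 → 40 < 90
  Kestrel: +70 → 70 < 100
No further shutdowns.

2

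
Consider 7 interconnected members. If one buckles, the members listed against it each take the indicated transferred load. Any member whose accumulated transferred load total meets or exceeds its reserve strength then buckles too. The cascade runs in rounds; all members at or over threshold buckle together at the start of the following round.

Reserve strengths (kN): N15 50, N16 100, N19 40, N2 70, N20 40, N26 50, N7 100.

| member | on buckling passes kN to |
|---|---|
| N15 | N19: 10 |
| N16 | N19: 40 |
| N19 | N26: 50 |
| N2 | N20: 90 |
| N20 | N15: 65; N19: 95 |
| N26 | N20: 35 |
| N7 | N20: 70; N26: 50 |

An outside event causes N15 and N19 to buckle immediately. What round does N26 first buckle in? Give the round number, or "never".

2

Round 1 — N15, N19 buckle (initial).
  N26: +50 → 50 ≥ 50
Round 2 — N26 buckles.
  N20: +35 → 35 < 40
No further bucklings.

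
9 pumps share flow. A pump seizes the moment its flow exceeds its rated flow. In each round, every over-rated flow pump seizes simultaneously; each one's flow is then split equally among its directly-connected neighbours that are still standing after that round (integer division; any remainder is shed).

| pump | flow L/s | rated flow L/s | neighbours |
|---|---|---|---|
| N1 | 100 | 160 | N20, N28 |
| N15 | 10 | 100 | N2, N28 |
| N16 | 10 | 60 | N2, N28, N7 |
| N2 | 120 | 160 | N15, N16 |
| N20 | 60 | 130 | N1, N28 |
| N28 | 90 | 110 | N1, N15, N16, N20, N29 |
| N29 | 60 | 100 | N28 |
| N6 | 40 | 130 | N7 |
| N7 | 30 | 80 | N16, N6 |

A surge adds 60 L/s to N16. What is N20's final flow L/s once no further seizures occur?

Round 1 — N16 at 70 > 60. N16 seizes.
  N16 sheds 70 L/s to N2, N28, N7: 23 each (1 lost).
    N2: 120+23 = 143 ≤ 160
    N28: 90+23 = 113 > 110
    N7: 30+23 = 53 ≤ 80
Round 2 — N28 seizes.
  N28 sheds 113 L/s to N1, N15, N20, N29: 28 each (1 lost).
    N1: 100+28 = 128 ≤ 160
    N15: 10+28 = 38 ≤ 100
    N20: 60+28 = 88 ≤ 130
    N29: 60+28 = 88 ≤ 100
No further seizures.

88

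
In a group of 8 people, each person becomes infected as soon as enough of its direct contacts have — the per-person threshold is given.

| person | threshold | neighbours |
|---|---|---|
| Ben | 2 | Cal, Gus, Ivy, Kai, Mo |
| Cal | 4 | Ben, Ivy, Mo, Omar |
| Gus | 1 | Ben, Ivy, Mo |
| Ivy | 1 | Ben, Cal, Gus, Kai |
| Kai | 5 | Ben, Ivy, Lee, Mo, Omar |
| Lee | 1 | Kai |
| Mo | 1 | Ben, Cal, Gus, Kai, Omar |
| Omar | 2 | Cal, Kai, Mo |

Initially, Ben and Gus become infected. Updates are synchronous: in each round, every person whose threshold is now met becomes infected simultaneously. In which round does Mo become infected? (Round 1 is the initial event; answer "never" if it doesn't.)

2

Round 1 — Ben, Gus become infected (initial).
Round 2 — checking thresholds:
  Cal: 1 of 4 neighbours < 4, not yet.
  Ivy: 2 of 4 neighbours ≥ 1, becomes infected.
  Kai: 1 of 5 neighbours < 5, not yet.
  Mo: 2 of 5 neighbours ≥ 1, becomes infected.
Round 3 — no new infections; cascade stops.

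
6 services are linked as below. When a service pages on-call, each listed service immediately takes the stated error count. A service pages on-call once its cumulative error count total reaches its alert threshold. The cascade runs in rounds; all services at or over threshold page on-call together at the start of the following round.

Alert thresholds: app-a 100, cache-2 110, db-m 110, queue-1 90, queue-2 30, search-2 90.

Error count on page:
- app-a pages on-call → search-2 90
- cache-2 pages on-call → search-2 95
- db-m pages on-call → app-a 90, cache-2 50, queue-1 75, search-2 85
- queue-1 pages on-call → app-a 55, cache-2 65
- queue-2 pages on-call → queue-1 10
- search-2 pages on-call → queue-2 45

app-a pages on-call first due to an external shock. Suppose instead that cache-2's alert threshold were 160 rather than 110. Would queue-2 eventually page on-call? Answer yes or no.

With cache-2's alert threshold at 160:
Round 1 — app-a pages on-call (initial).
  search-2: +90 → 90 ≥ 90
Round 2 — search-2 pages on-call.
  queue-2: +45 → 45 ≥ 30
Round 3 — queue-2 pages on-call.
  queue-1: +10 → 10 < 90
No further pages.

yes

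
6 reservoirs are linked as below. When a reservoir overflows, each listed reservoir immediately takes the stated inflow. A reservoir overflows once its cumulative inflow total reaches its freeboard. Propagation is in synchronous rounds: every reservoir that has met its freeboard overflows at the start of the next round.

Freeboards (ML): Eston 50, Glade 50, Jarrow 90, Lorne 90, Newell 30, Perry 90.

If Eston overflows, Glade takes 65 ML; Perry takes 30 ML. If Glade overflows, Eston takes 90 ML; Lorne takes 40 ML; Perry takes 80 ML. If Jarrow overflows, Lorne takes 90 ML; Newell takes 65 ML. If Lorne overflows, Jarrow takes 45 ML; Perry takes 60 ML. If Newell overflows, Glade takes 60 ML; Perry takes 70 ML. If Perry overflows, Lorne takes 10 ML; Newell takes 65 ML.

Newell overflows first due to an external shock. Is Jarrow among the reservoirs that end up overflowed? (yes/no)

Round 1 — Newell overflows (initial).
  Glade: +60 → 60 ≥ 50
  Perry: +70 → 70 < 90
Round 2 — Glade overflows.
  Eston: +90 → 90 ≥ 50
  Lorne: +40 → 40 < 90
  Perry: +80 → 150 ≥ 90
Round 3 — Eston, Perry overflow.
  Lorne: +10 → 50 < 90
No further overflows.

no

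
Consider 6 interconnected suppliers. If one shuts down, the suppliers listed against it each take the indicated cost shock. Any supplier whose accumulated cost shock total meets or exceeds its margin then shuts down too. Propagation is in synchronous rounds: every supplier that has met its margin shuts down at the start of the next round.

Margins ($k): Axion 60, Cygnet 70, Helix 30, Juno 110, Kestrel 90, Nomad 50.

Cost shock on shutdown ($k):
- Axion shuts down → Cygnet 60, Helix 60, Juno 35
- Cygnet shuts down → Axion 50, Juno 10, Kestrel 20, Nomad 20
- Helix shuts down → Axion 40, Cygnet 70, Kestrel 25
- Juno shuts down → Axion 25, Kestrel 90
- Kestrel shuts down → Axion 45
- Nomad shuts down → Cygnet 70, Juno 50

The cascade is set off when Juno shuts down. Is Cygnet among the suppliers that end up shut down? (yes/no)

Round 1 — Juno shuts down (initial).
  Axion: +25 → 25 < 60
  Kestrel: +90 → 90 ≥ 90
Round 2 — Kestrel shuts down.
  Axion: +45 → 70 ≥ 60
Round 3 — Axion shuts down.
  Cygnet: +60 → 60 < 70
  Helix: +60 → 60 ≥ 30
Round 4 — Helix shuts down.
  Cygnet: +70 → 130 ≥ 70
Round 5 — Cygnet shuts down.
  Nomad: +20 → 20 < 50
No further shutdowns.

yes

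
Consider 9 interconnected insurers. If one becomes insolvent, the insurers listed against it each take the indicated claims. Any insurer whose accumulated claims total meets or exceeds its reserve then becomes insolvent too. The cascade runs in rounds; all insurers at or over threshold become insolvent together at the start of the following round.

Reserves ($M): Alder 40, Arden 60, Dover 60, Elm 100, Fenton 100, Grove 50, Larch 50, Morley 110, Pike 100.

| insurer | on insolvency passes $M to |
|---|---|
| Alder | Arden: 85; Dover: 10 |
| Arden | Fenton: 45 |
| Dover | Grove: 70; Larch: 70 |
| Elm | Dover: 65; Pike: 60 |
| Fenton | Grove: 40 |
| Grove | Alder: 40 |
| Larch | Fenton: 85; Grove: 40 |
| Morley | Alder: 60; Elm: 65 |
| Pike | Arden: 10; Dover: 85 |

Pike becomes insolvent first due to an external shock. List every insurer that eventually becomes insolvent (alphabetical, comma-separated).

Round 1 — Pike becomes insolvent (initial).
  Arden: +10 → 10 < 60
  Dover: +85 → 85 ≥ 60
Round 2 — Dover becomes insolvent.
  Grove: +70 → 70 ≥ 50
  Larch: +70 → 70 ≥ 50
Round 3 — Grove, Larch become insolvent.
  Alder: +40 → 40 ≥ 40
  Fenton: +85 → 85 < 100
Round 4 — Alder becomes insolvent.
  Arden: +85 → 95 ≥ 60
Round 5 — Arden becomes insolvent.
  Fenton: +45 → 130 ≥ 100
Round 6 — Fenton becomes insolvent.
No further insolvencies.

Alder, Arden, Dover, Fenton, Grove, Larch, Pike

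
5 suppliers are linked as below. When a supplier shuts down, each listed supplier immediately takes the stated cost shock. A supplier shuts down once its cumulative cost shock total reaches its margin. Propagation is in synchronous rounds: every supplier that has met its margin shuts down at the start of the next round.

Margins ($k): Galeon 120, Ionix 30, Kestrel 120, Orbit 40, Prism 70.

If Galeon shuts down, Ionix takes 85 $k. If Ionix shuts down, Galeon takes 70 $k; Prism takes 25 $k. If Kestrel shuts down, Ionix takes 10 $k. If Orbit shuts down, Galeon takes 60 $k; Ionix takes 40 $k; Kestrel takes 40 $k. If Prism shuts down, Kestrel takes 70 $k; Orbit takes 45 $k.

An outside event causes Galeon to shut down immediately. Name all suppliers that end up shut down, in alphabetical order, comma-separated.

Round 1 — Galeon shuts down (initial).
  Ionix: +85 → 85 ≥ 30
Round 2 — Ionix shuts down.
  Prism: +25 → 25 < 70
No further shutdowns.

Galeon, Ionix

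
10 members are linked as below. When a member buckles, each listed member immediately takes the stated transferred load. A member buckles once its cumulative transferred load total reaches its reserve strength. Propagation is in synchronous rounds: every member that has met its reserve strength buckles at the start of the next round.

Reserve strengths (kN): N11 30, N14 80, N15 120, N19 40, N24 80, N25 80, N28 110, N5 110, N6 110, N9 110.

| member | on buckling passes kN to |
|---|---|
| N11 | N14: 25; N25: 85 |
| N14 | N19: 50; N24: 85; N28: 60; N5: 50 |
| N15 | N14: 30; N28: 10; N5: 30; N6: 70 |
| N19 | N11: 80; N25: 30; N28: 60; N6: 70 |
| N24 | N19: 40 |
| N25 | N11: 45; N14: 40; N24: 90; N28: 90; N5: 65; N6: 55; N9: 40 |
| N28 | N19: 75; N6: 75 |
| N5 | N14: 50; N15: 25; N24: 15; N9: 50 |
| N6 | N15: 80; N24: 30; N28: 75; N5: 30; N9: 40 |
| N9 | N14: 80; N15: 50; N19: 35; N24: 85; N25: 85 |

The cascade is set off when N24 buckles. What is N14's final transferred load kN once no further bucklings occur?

65

Round 1 — N24 buckles (initial).
  N19: +40 → 40 ≥ 40
Round 2 — N19 buckles.
  N11: +80 → 80 ≥ 30
  N25: +30 → 30 < 80
  N28: +60 → 60 < 110
  N6: +70 → 70 < 110
Round 3 — N11 buckles.
  N14: +25 → 25 < 80
  N25: +85 → 115 ≥ 80
Round 4 — N25 buckles.
  N14: +40 → 65 < 80
  N28: +90 → 150 ≥ 110
  N5: +65 → 65 < 110
  N6: +55 → 125 ≥ 110
  N9: +40 → 40 < 110
Round 5 — N28, N6 buckle.
  N15: +80 → 80 < 120
  N5: +30 → 95 < 110
  N9: +40 → 80 < 110
No further bucklings.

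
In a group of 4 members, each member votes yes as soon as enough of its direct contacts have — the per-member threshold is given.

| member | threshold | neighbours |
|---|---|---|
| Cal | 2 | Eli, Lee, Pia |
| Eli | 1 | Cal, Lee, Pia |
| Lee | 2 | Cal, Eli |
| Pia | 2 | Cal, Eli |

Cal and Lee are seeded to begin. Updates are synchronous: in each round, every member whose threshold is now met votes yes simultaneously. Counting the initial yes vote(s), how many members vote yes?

Round 1 — Cal, Lee vote yes (initial).
Round 2 — checking thresholds:
  Eli: 2 of 3 neighbours ≥ 1, votes yes.
  Pia: 1 of 2 neighbours < 2, below threshold.
Round 3 — checking thresholds:
  Pia: 2 of 2 neighbours ≥ 2, votes yes.
Round 4 — no new yes votes; cascade stops.

4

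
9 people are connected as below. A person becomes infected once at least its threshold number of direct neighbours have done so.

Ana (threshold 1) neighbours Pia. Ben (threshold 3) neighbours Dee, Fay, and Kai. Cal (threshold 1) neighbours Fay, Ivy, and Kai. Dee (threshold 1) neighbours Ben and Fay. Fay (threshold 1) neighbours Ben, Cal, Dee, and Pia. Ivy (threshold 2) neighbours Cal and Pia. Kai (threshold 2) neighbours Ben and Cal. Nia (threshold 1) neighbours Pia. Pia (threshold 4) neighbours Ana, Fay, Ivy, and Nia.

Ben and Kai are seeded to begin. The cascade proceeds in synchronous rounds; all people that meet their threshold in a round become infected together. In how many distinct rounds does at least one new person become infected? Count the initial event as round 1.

2

Round 1 — Ben, Kai become infected (initial).
Round 2 — checking thresholds:
  Cal: 1 of 3 neighbours ≥ 1, becomes infected.
  Dee: 1 of 2 neighbours ≥ 1, becomes infected.
  Fay: 1 of 4 neighbours ≥ 1, becomes infected.
Round 3 — no new infections; cascade stops.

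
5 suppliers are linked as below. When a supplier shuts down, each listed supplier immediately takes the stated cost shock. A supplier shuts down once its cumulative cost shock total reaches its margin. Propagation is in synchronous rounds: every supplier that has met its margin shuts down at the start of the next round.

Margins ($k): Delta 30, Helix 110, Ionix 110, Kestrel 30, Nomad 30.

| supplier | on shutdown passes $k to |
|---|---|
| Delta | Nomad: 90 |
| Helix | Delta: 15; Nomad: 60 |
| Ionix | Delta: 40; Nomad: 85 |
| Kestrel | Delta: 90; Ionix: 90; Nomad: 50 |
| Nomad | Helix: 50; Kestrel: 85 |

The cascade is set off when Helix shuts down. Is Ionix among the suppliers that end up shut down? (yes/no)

Round 1 — Helix shuts down (initial).
  Delta: +15 → 15 < 30
  Nomad: +60 → 60 ≥ 30
Round 2 — Nomad shuts down.
  Kestrel: +85 → 85 ≥ 30
Round 3 — Kestrel shuts down.
  Delta: +90 → 105 ≥ 30
  Ionix: +90 → 90 < 110
Round 4 — Delta shuts down.
No further shutdowns.

no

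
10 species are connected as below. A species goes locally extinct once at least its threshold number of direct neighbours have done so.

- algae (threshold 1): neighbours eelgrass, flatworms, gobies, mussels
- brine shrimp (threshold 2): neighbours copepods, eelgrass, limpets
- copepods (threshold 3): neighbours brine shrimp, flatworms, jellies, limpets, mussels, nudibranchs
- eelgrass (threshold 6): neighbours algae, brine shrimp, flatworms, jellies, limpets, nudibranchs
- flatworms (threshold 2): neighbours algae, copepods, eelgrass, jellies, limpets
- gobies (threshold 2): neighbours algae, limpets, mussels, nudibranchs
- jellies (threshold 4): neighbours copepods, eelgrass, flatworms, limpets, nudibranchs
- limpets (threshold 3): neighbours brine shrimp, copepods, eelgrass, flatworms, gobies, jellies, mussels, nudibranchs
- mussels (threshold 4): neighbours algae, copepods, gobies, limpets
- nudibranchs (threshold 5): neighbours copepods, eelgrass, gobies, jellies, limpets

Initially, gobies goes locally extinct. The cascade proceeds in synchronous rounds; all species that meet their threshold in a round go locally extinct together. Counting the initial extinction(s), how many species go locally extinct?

2

Round 1 — gobies goes locally extinct (initial).
Round 2 — checking thresholds:
  algae: 1 of 4 neighbours ≥ 1, goes locally extinct.
  limpets: 1 of 8 neighbours < 3, below threshold.
  mussels: 1 of 4 neighbours < 4, below threshold.
  nudibranchs: 1 of 5 neighbours < 5, below threshold.
Round 3 — no new extinctions; cascade stops.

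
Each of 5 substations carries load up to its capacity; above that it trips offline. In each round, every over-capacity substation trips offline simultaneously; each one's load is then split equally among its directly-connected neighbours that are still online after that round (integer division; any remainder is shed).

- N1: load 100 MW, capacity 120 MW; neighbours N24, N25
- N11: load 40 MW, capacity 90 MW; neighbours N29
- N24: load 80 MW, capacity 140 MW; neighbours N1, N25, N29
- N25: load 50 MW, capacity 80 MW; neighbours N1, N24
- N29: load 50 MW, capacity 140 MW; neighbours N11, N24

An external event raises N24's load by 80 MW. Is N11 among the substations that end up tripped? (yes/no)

no

Round 1 — N24 at 160 > 140. N24 trips offline.
  N24 sheds 160 MW to N1, N25, N29: 53 each (1 lost).
    N1: 100+53 = 153 > 120
    N25: 50+53 = 103 > 80
    N29: 50+53 = 103 ≤ 140
Round 2 — N1, N25 trip offline.
  N1 sheds 153 MW: no online neighbours, lost.
  N25 sheds 103 MW: no online neighbours, lost.
No further trips.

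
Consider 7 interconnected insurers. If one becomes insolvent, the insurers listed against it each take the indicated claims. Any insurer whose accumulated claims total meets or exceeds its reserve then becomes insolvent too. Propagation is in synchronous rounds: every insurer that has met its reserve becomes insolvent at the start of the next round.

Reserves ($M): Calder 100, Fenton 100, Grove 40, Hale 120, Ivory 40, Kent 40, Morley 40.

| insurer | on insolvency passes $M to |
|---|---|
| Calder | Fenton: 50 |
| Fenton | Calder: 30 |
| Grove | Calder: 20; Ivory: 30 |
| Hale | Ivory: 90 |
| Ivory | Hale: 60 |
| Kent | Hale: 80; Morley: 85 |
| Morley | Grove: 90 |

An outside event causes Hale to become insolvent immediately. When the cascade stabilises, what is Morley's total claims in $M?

0

Round 1 — Hale becomes insolvent (initial).
  Ivory: +90 → 90 ≥ 40
Round 2 — Ivory becomes insolvent.
No further insolvencies.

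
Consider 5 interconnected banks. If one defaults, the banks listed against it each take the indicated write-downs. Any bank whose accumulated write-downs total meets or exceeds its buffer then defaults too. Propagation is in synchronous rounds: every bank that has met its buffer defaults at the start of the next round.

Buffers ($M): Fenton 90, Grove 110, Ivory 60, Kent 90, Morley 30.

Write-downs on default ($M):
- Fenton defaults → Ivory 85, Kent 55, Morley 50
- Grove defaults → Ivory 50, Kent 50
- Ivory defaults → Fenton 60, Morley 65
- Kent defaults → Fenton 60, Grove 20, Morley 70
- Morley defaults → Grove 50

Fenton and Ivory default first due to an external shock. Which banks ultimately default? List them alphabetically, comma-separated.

Fenton, Ivory, Morley

Round 1 — Fenton, Ivory default (initial).
  Kent: +55 → 55 < 90
  Morley: +50+65 → 115 ≥ 30
Round 2 — Morley defaults.
  Grove: +50 → 50 < 110
No further defaults.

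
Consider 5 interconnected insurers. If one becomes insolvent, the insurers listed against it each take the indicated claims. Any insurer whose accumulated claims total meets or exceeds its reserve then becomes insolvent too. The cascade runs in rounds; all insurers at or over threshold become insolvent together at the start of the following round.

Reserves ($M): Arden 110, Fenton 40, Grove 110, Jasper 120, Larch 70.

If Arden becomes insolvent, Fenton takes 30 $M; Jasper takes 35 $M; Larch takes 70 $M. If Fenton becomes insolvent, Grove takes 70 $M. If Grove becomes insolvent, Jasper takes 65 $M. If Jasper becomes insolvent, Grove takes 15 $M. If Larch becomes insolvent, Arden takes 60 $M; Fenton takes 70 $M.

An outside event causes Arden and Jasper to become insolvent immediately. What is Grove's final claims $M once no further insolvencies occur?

Round 1 — Arden, Jasper become insolvent (initial).
  Fenton: +30 → 30 < 40
  Grove: +15 → 15 < 110
  Larch: +70 → 70 ≥ 70
Round 2 — Larch becomes insolvent.
  Fenton: +70 → 100 ≥ 40
Round 3 — Fenton becomes insolvent.
  Grove: +70 → 85 < 110
No further insolvencies.

85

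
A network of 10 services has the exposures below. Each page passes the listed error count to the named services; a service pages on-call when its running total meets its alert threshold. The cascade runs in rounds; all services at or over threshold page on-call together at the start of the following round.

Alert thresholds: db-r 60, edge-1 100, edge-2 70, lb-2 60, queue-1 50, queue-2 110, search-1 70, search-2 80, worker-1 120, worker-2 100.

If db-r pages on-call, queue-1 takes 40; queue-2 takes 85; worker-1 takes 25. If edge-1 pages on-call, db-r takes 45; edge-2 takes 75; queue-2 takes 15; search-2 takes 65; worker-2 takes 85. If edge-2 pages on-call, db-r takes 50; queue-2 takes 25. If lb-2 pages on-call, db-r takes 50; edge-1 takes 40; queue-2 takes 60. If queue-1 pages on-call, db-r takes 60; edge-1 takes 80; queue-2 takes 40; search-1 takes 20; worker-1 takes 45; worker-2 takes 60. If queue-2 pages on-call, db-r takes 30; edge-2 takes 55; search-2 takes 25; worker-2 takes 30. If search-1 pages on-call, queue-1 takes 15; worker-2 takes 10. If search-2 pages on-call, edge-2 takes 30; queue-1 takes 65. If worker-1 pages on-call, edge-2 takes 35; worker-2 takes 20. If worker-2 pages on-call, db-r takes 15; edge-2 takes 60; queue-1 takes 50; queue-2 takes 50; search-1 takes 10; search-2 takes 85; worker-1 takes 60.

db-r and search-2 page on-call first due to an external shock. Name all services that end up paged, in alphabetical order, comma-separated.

Round 1 — db-r, search-2 page on-call (initial).
  edge-2: +30 → 30 < 70
  queue-1: +40+65 → 105 ≥ 50
  queue-2: +85 → 85 < 110
  worker-1: +25 → 25 < 120
Round 2 — queue-1 pages on-call.
  edge-1: +80 → 80 < 100
  queue-2: +40 → 125 ≥ 110
  search-1: +20 → 20 < 70
  worker-1: +45 → 70 < 120
  worker-2: +60 → 60 < 100
Round 3 — queue-2 pages on-call.
  edge-2: +55 → 85 ≥ 70
  worker-2: +30 → 90 < 100
Round 4 — edge-2 pages on-call.
No further pages.

db-r, edge-2, queue-1, queue-2, search-2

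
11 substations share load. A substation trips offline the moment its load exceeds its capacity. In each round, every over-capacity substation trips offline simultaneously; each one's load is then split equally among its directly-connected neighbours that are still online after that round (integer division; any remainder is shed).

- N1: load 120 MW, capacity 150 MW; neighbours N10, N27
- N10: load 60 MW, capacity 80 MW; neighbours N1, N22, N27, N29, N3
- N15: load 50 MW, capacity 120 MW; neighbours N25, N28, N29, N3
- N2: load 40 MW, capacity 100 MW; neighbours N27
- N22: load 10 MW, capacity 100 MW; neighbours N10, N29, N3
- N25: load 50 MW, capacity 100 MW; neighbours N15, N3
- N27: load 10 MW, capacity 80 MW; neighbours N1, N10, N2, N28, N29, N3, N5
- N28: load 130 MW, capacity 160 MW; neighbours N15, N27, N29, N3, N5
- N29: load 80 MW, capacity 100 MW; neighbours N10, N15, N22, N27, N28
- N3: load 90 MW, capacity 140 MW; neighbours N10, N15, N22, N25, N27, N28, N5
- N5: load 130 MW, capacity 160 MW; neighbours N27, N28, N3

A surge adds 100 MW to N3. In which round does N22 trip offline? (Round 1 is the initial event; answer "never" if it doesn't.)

never

Round 1 — N3 at 190 > 140. N3 trips offline.
  N3 sheds 190 MW to N10, N15, N22, N25, N27, N28, N5: 27 each (1 lost).
    N10: 60+27 = 87 > 80
    N15: 50+27 = 77 ≤ 120
    N22: 10+27 = 37 ≤ 100
    N25: 50+27 = 77 ≤ 100
    N27: 10+27 = 37 ≤ 80
    N28: 130+27 = 157 ≤ 160
    N5: 130+27 = 157 ≤ 160
Round 2 — N10 trips offline.
  N10 sheds 87 MW to N1, N22, N27, N29: 21 each (3 lost).
    N1: 120+21 = 141 ≤ 150
    N22: 37+21 = 58 ≤ 100
    N27: 37+21 = 58 ≤ 80
    N29: 80+21 = 101 > 100
Round 3 — N29 trips offline.
  N29 sheds 101 MW to N15, N22, N27, N28: 25 each (1 lost).
    N15: 77+25 = 102 ≤ 120
    N22: 58+25 = 83 ≤ 100
    N27: 58+25 = 83 > 80
    N28: 157+25 = 182 > 160
Round 4 — N27, N28 trip offline.
  N27 sheds 83 MW to N1, N2, N5: 27 each (2 lost).
    N1: 141+27 = 168 > 150
    N2: 40+27 = 67 ≤ 100
    N5: 157+27 = 184 > 160
  N28 sheds 182 MW to N15, N5: 91 each.
    N15: 102+91 = 193 > 120
    N5: 184+91 = 275 > 160
Round 5 — N1, N15, N5 trip offline.
  N1 sheds 168 MW: no online neighbours, lost.
  N15 sheds 193 MW to N25: 193 each.
    N25: 77+193 = 270 > 100
  N5 sheds 275 MW: no online neighbours, lost.
Round 6 — N25 trips offline.
  N25 sheds 270 MW: no online neighbours, lost.
No further trips.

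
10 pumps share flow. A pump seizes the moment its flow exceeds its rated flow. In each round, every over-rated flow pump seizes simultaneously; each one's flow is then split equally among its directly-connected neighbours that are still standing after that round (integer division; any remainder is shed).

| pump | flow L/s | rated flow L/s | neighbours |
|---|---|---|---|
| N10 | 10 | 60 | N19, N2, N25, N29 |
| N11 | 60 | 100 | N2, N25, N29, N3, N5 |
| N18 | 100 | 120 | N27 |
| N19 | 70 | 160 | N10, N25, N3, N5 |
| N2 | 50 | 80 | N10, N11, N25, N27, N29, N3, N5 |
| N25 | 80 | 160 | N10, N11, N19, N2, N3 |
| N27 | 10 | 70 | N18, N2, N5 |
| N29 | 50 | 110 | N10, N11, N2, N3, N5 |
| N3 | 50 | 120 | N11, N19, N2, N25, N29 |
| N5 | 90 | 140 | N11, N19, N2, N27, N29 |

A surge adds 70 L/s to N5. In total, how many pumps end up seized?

8

Round 1 — N5 at 160 > 140. N5 seizes.
  N5 sheds 160 L/s to N11, N19, N2, N27, N29: 32 each.
    N11: 60+32 = 92 ≤ 100
    N19: 70+32 = 102 ≤ 160
    N2: 50+32 = 82 > 80
    N27: 10+32 = 42 ≤ 70
    N29: 50+32 = 82 ≤ 110
Round 2 — N2 seizes.
  N2 sheds 82 L/s to N10, N11, N25, N27, N29, N3: 13 each (4 lost).
    N10: 10+13 = 23 ≤ 60
    N11: 92+13 = 105 > 100
    N25: 80+13 = 93 ≤ 160
    N27: 42+13 = 55 ≤ 70
    N29: 82+13 = 95 ≤ 110
    N3: 50+13 = 63 ≤ 120
Round 3 — N11 seizes.
  N11 sheds 105 L/s to N25, N29, N3: 35 each.
    N25: 93+35 = 128 ≤ 160
    N29: 95+35 = 130 > 110
    N3: 63+35 = 98 ≤ 120
Round 4 — N29 seizes.
  N29 sheds 130 L/s to N10, N3: 65 each.
    N10: 23+65 = 88 > 60
    N3: 98+65 = 163 > 120
Round 5 — N10, N3 seize.
  N10 sheds 88 L/s to N19, N25: 44 each.
    N19: 102+44 = 146 ≤ 160
    N25: 128+44 = 172 > 160
  N3 sheds 163 L/s to N19, N25: 81 each (1 lost).
    N19: 146+81 = 227 > 160
    N25: 172+81 = 253 > 160
Round 6 — N19, N25 seize.
  N19 sheds 227 L/s: no online neighbours, lost.
  N25 sheds 253 L/s: no online neighbours, lost.
No further seizures.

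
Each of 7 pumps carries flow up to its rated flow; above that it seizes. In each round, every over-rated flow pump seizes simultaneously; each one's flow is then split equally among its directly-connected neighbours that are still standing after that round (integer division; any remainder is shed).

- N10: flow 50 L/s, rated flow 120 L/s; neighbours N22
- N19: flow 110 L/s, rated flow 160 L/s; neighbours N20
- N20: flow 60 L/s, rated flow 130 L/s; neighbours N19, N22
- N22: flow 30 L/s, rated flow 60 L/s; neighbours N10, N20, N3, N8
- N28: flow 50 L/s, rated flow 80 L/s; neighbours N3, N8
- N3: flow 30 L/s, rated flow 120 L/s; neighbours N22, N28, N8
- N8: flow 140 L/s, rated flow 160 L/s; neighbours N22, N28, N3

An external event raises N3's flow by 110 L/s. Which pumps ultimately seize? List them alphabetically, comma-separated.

N22, N28, N3, N8

Round 1 — N3 at 140 > 120. N3 seizes.
  N3 sheds 140 L/s to N22, N28, N8: 46 each (2 lost).
    N22: 30+46 = 76 > 60
    N28: 50+46 = 96 > 80
    N8: 140+46 = 186 > 160
Round 2 — N22, N28, N8 seize.
  N22 sheds 76 L/s to N10, N20: 38 each.
    N10: 50+38 = 88 ≤ 120
    N20: 60+38 = 98 ≤ 130
  N28 sheds 96 L/s: no online neighbours, lost.
  N8 sheds 186 L/s: no online neighbours, lost.
No further seizures.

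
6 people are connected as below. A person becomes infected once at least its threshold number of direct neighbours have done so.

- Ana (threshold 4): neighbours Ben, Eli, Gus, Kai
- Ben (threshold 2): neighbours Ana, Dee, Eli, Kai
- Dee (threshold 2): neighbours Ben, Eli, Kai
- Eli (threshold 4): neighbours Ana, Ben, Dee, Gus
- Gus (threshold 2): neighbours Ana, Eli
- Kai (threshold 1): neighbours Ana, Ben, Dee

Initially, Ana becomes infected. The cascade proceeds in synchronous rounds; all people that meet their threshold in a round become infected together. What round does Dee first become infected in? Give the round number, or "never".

4

Round 1 — Ana becomes infected (initial).
Round 2 — checking thresholds:
  Ben: 1 of 4 neighbours < 2, not yet.
  Eli: 1 of 4 neighbours < 4, not yet.
  Gus: 1 of 2 neighbours < 2, not yet.
  Kai: 1 of 3 neighbours ≥ 1, becomes infected.
Round 3 — checking thresholds:
  Ben: 2 of 4 neighbours ≥ 2, becomes infected.
  Dee: 1 of 3 neighbours < 2, not yet.
  Eli: 1 of 4 neighbours < 4, not yet.
  Gus: 1 of 2 neighbours < 2, not yet.
Round 4 — checking thresholds:
  Dee: 2 of 3 neighbours ≥ 2, becomes infected.
  Eli: 2 of 4 neighbours < 4, not yet.
  Gus: 1 of 2 neighbours < 2, not yet.
Round 5 — no new infections; cascade stops.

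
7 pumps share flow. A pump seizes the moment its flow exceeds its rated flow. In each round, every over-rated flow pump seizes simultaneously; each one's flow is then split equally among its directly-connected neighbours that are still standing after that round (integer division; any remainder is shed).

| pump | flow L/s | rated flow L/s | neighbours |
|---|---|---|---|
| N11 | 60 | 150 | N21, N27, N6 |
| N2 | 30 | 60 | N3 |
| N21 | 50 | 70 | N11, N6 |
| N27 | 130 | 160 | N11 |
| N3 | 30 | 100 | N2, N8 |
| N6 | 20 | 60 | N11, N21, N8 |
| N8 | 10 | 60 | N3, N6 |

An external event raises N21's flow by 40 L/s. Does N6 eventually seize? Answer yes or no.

Round 1 — N21 at 90 > 70. N21 seizes.
  N21 sheds 90 L/s to N11, N6: 45 each.
    N11: 60+45 = 105 ≤ 150
    N6: 20+45 = 65 > 60
Round 2 — N6 seizes.
  N6 sheds 65 L/s to N11, N8: 32 each (1 lost).
    N11: 105+32 = 137 ≤ 150
    N8: 10+32 = 42 ≤ 60
No further seizures.

yes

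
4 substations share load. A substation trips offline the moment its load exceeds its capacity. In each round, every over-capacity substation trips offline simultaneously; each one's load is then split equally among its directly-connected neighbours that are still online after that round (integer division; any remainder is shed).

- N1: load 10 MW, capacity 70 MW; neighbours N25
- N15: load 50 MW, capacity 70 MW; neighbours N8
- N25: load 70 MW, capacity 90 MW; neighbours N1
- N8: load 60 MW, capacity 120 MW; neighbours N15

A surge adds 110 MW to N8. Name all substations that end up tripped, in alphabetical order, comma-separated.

N15, N8

Round 1 — N8 at 170 > 120. N8 trips offline.
  N8 sheds 170 MW to N15: 170 each.
    N15: 50+170 = 220 > 70
Round 2 — N15 trips offline.
  N15 sheds 220 MW: no online neighbours, lost.
No further trips.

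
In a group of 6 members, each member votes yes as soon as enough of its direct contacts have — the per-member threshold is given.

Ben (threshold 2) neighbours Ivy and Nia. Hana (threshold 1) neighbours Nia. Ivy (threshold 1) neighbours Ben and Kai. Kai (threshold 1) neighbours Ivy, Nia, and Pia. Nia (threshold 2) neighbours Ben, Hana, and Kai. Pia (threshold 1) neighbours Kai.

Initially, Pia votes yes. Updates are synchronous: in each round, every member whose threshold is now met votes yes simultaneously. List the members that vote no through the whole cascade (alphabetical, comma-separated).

Ben, Hana, Nia

Round 1 — Pia votes yes (initial).
Round 2 — checking thresholds:
  Kai: 1 of 3 neighbours ≥ 1, votes yes.
Round 3 — checking thresholds:
  Ivy: 1 of 2 neighbours ≥ 1, votes yes.
  Nia: 1 of 3 neighbours < 2, not yet.
Round 4 — no new yes votes; cascade stops.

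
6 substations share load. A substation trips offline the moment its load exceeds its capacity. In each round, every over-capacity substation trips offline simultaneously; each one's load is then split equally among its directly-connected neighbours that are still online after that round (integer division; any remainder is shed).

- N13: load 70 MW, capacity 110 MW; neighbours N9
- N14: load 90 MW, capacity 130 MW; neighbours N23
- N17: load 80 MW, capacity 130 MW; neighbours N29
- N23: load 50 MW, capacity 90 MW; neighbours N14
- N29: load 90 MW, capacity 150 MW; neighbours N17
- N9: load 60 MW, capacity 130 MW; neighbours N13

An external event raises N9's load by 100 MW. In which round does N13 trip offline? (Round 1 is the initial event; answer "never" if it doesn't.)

Round 1 — N9 at 160 > 130. N9 trips offline.
  N9 sheds 160 MW to N13: 160 each.
    N13: 70+160 = 230 > 110
Round 2 — N13 trips offline.
  N13 sheds 230 MW: no online neighbours, lost.
No further trips.

2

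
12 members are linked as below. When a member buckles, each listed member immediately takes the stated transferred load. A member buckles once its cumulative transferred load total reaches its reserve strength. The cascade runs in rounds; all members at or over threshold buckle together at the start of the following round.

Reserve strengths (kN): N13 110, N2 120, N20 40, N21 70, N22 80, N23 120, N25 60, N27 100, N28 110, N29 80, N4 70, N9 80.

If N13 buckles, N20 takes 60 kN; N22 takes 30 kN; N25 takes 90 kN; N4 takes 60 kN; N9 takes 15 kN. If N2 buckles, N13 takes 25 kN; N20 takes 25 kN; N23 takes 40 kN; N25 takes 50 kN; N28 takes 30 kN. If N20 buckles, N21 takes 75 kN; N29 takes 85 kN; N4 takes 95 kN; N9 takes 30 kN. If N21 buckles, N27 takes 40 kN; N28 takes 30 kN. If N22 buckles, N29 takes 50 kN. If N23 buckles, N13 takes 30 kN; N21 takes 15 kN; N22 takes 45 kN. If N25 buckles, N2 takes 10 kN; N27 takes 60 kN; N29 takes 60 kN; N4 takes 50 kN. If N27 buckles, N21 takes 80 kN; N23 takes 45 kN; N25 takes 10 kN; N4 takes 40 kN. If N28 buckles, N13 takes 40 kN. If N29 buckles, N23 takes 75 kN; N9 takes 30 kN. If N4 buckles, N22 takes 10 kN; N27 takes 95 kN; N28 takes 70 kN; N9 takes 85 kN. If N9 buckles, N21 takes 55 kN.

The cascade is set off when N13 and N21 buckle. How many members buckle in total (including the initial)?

10

Round 1 — N13, N21 buckle (initial).
  N20: +60 → 60 ≥ 40
  N22: +30 → 30 < 80
  N25: +90 → 90 ≥ 60
  N27: +40 → 40 < 100
  N28: +30 → 30 < 110
  N4: +60 → 60 < 70
  N9: +15 → 15 < 80
Round 2 — N20, N25 buckle.
  N2: +10 → 10 < 120
  N27: +60 → 100 ≥ 100
  N29: +85+60 → 145 ≥ 80
  N4: +95+50 → 205 ≥ 70
  N9: +30 → 45 < 80
Round 3 — N27, N29, N4 buckle.
  N22: +10 → 40 < 80
  N23: +45+75 → 120 ≥ 120
  N28: +70 → 100 < 110
  N9: +30+85 → 160 ≥ 80
Round 4 — N23, N9 buckle.
  N22: +45 → 85 ≥ 80
Round 5 — N22 buckles.
No further bucklings.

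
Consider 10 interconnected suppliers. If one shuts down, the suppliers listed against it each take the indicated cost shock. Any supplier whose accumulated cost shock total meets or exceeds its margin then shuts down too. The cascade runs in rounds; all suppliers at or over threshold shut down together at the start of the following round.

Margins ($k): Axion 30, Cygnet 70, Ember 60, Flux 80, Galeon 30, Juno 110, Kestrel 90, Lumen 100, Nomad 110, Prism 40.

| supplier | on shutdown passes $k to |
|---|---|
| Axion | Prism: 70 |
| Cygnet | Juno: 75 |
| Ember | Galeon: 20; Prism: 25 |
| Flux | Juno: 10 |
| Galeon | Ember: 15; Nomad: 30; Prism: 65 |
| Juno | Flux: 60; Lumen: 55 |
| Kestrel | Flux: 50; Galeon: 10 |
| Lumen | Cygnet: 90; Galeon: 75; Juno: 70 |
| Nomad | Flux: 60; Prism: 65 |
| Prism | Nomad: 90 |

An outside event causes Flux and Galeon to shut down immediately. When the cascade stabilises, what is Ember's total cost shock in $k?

15

Round 1 — Flux, Galeon shut down (initial).
  Ember: +15 → 15 < 60
  Juno: +10 → 10 < 110
  Nomad: +30 → 30 < 110
  Prism: +65 → 65 ≥ 40
Round 2 — Prism shuts down.
  Nomad: +90 → 120 ≥ 110
Round 3 — Nomad shuts down.
No further shutdowns.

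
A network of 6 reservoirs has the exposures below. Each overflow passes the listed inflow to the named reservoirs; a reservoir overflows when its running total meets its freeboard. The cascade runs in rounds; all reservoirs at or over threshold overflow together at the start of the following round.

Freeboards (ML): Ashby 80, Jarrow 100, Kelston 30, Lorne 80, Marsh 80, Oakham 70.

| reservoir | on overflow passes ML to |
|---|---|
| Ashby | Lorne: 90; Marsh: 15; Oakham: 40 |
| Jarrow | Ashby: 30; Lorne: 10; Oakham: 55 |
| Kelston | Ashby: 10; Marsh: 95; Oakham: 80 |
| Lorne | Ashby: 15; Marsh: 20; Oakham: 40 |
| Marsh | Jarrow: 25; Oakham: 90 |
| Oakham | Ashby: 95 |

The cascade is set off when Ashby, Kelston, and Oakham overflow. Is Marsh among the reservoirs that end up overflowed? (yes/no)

Round 1 — Ashby, Kelston, Oakham overflow (initial).
  Lorne: +90 → 90 ≥ 80
  Marsh: +15+95 → 110 ≥ 80
Round 2 — Lorne, Marsh overflow.
  Jarrow: +25 → 25 < 100
No further overflows.

yes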